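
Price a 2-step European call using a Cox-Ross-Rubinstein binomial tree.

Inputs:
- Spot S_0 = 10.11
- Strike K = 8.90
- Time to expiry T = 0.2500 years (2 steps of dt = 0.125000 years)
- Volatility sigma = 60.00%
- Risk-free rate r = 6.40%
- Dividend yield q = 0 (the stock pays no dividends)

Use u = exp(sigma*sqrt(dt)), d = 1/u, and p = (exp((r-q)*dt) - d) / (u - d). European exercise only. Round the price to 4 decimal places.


Answer: Price = V(0,0) = 1.9928

Derivation:
dt = T/N = 0.125000
u = exp(sigma*sqrt(dt)) = 1.236311; d = 1/u = 0.808858
p = (exp((r-q)*dt) - d) / (u - d) = 0.465956
Discount per step: exp(-r*dt) = 0.992032
Stock lattice S(k, i) with i counting down-moves:
  k=0: S(0,0) = 10.1100
  k=1: S(1,0) = 12.4991; S(1,1) = 8.1776
  k=2: S(2,0) = 15.4528; S(2,1) = 10.1100; S(2,2) = 6.6145
Terminal payoffs V(N, i) = max(S_T - K, 0):
  V(2,0) = 6.552783; V(2,1) = 1.210000; V(2,2) = 0.000000
Backward induction: V(k, i) = exp(-r*dt) * [p * V(k+1, i) + (1-p) * V(k+1, i+1)].
  V(1,0) = exp(-r*dt) * [p*6.552783 + (1-p)*1.210000] = 3.670021
  V(1,1) = exp(-r*dt) * [p*1.210000 + (1-p)*0.000000] = 0.559314
  V(0,0) = exp(-r*dt) * [p*3.670021 + (1-p)*0.559314] = 1.992759


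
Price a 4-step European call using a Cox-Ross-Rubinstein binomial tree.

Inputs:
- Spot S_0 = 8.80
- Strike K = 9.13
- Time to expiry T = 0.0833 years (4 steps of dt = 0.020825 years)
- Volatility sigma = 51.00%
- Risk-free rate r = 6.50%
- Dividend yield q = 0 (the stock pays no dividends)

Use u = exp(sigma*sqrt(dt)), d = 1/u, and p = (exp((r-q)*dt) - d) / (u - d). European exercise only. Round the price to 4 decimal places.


Answer: Price = V(0,0) = 0.4100

Derivation:
dt = T/N = 0.020825
u = exp(sigma*sqrt(dt)) = 1.076373; d = 1/u = 0.929046
p = (exp((r-q)*dt) - d) / (u - d) = 0.490803
Discount per step: exp(-r*dt) = 0.998647
Stock lattice S(k, i) with i counting down-moves:
  k=0: S(0,0) = 8.8000
  k=1: S(1,0) = 9.4721; S(1,1) = 8.1756
  k=2: S(2,0) = 10.1955; S(2,1) = 8.8000; S(2,2) = 7.5955
  k=3: S(3,0) = 10.9742; S(3,1) = 9.4721; S(3,2) = 8.1756; S(3,3) = 7.0566
  k=4: S(4,0) = 11.8123; S(4,1) = 10.1955; S(4,2) = 8.8000; S(4,3) = 7.5955; S(4,4) = 6.5559
Terminal payoffs V(N, i) = max(S_T - K, 0):
  V(4,0) = 2.682301; V(4,1) = 1.065501; V(4,2) = 0.000000; V(4,3) = 0.000000; V(4,4) = 0.000000
Backward induction: V(k, i) = exp(-r*dt) * [p * V(k+1, i) + (1-p) * V(k+1, i+1)].
  V(3,0) = exp(-r*dt) * [p*2.682301 + (1-p)*1.065501] = 1.856517
  V(3,1) = exp(-r*dt) * [p*1.065501 + (1-p)*0.000000] = 0.522244
  V(3,2) = exp(-r*dt) * [p*0.000000 + (1-p)*0.000000] = 0.000000
  V(3,3) = exp(-r*dt) * [p*0.000000 + (1-p)*0.000000] = 0.000000
  V(2,0) = exp(-r*dt) * [p*1.856517 + (1-p)*0.522244] = 1.175517
  V(2,1) = exp(-r*dt) * [p*0.522244 + (1-p)*0.000000] = 0.255972
  V(2,2) = exp(-r*dt) * [p*0.000000 + (1-p)*0.000000] = 0.000000
  V(1,0) = exp(-r*dt) * [p*1.175517 + (1-p)*0.255972] = 0.706331
  V(1,1) = exp(-r*dt) * [p*0.255972 + (1-p)*0.000000] = 0.125462
  V(0,0) = exp(-r*dt) * [p*0.706331 + (1-p)*0.125462] = 0.409999


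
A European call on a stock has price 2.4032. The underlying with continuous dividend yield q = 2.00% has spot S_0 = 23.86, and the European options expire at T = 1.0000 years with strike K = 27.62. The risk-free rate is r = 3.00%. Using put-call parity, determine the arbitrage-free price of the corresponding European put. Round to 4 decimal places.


Put-call parity: C - P = S_0 * exp(-qT) - K * exp(-rT).
S_0 * exp(-qT) = 23.8600 * 0.98019867 = 23.38754035
K * exp(-rT) = 27.6200 * 0.97044553 = 26.80370564
P = C - S*exp(-qT) + K*exp(-rT)
P = 2.4032 - 23.38754035 + 26.80370564 = 5.8194

Answer: Put price = 5.8194


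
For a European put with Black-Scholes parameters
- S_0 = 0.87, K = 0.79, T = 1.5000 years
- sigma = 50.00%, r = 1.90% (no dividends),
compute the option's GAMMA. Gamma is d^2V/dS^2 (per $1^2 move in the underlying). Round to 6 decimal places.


Answer: Gamma = 0.657417

Derivation:
d1 = 0.5102454780; d2 = -0.1021269577
phi(d1) = 0.3502480164; exp(-qT) = 1.0000000000; exp(-rT) = 0.9719022941
Gamma = exp(-qT) * phi(d1) / (S * sigma * sqrt(T)) = 1.0000000000 * 0.3502480164 / (0.8700 * 0.5000 * 1.2247448714) = 0.657417


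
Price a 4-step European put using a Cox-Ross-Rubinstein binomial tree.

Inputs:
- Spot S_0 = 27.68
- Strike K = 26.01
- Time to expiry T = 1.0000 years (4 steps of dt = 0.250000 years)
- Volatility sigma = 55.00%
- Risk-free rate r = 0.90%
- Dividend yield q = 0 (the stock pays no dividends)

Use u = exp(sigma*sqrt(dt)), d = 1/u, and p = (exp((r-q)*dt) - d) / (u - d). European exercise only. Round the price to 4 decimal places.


Answer: Price = V(0,0) = 4.8034

Derivation:
dt = T/N = 0.250000
u = exp(sigma*sqrt(dt)) = 1.316531; d = 1/u = 0.759572
p = (exp((r-q)*dt) - d) / (u - d) = 0.435724
Discount per step: exp(-r*dt) = 0.997753
Stock lattice S(k, i) with i counting down-moves:
  k=0: S(0,0) = 27.6800
  k=1: S(1,0) = 36.4416; S(1,1) = 21.0250
  k=2: S(2,0) = 47.9764; S(2,1) = 27.6800; S(2,2) = 15.9700
  k=3: S(3,0) = 63.1625; S(3,1) = 36.4416; S(3,2) = 21.0250; S(3,3) = 12.1303
  k=4: S(4,0) = 83.1553; S(4,1) = 47.9764; S(4,2) = 27.6800; S(4,3) = 15.9700; S(4,4) = 9.2139
Terminal payoffs V(N, i) = max(K - S_T, 0):
  V(4,0) = 0.000000; V(4,1) = 0.000000; V(4,2) = 0.000000; V(4,3) = 10.040029; V(4,4) = 16.796128
Backward induction: V(k, i) = exp(-r*dt) * [p * V(k+1, i) + (1-p) * V(k+1, i+1)].
  V(3,0) = exp(-r*dt) * [p*0.000000 + (1-p)*0.000000] = 0.000000
  V(3,1) = exp(-r*dt) * [p*0.000000 + (1-p)*0.000000] = 0.000000
  V(3,2) = exp(-r*dt) * [p*0.000000 + (1-p)*10.040029] = 5.652611
  V(3,3) = exp(-r*dt) * [p*10.040029 + (1-p)*16.796128] = 13.821199
  V(2,0) = exp(-r*dt) * [p*0.000000 + (1-p)*0.000000] = 0.000000
  V(2,1) = exp(-r*dt) * [p*0.000000 + (1-p)*5.652611] = 3.182462
  V(2,2) = exp(-r*dt) * [p*5.652611 + (1-p)*13.821199] = 10.238883
  V(1,0) = exp(-r*dt) * [p*0.000000 + (1-p)*3.182462] = 1.791750
  V(1,1) = exp(-r*dt) * [p*3.182462 + (1-p)*10.238883] = 7.148127
  V(0,0) = exp(-r*dt) * [p*1.791750 + (1-p)*7.148127] = 4.803403


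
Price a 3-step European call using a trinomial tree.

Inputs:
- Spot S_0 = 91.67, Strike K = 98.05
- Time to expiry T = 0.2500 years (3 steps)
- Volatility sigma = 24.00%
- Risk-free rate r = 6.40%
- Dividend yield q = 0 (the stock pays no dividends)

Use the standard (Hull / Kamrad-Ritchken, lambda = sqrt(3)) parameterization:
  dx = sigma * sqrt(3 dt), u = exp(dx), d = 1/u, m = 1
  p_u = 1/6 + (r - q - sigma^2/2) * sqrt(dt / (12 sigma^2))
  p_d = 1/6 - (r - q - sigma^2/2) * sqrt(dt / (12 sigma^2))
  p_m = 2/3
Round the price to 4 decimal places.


Answer: Price = V(0,0) = 2.6755

Derivation:
dt = T/N = 0.083333; dx = sigma*sqrt(3*dt) = 0.120000
u = exp(dx) = 1.127497; d = 1/u = 0.886920
p_u = 0.178889, p_m = 0.666667, p_d = 0.154444
Discount per step: exp(-r*dt) = 0.994681
Stock lattice S(k, j) with j the centered position index:
  k=0: S(0,+0) = 91.6700
  k=1: S(1,-1) = 81.3040; S(1,+0) = 91.6700; S(1,+1) = 103.3576
  k=2: S(2,-2) = 72.1102; S(2,-1) = 81.3040; S(2,+0) = 91.6700; S(2,+1) = 103.3576; S(2,+2) = 116.5354
  k=3: S(3,-3) = 63.9560; S(3,-2) = 72.1102; S(3,-1) = 81.3040; S(3,+0) = 91.6700; S(3,+1) = 103.3576; S(3,+2) = 116.5354; S(3,+3) = 131.3933
Terminal payoffs V(N, j) = max(S_T - K, 0):
  V(3,-3) = 0.000000; V(3,-2) = 0.000000; V(3,-1) = 0.000000; V(3,+0) = 0.000000; V(3,+1) = 5.307636; V(3,+2) = 18.485410; V(3,+3) = 33.343307
Backward induction: V(k, j) = exp(-r*dt) * [p_u * V(k+1, j+1) + p_m * V(k+1, j) + p_d * V(k+1, j-1)]
  V(2,-2) = exp(-r*dt) * [p_u*0.000000 + p_m*0.000000 + p_d*0.000000] = 0.000000
  V(2,-1) = exp(-r*dt) * [p_u*0.000000 + p_m*0.000000 + p_d*0.000000] = 0.000000
  V(2,+0) = exp(-r*dt) * [p_u*5.307636 + p_m*0.000000 + p_d*0.000000] = 0.944427
  V(2,+1) = exp(-r*dt) * [p_u*18.485410 + p_m*5.307636 + p_d*0.000000] = 6.808848
  V(2,+2) = exp(-r*dt) * [p_u*33.343307 + p_m*18.485410 + p_d*5.307636] = 19.006450
  V(1,-1) = exp(-r*dt) * [p_u*0.944427 + p_m*0.000000 + p_d*0.000000] = 0.168049
  V(1,+0) = exp(-r*dt) * [p_u*6.808848 + p_m*0.944427 + p_d*0.000000] = 1.837817
  V(1,+1) = exp(-r*dt) * [p_u*19.006450 + p_m*6.808848 + p_d*0.944427] = 8.042130
  V(0,+0) = exp(-r*dt) * [p_u*8.042130 + p_m*1.837817 + p_d*0.168049] = 2.675506


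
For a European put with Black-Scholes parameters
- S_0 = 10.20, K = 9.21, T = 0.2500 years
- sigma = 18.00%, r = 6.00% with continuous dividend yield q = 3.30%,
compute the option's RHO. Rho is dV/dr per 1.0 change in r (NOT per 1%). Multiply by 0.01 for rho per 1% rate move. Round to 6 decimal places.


Answer: Rho = -0.277010

Derivation:
d1 = 1.2544207780; d2 = 1.1644207780
phi(d1) = 0.1816407802; exp(-qT) = 0.9917839379; exp(-rT) = 0.9851119396
N(-d2) = 0.1221267656
Rho = -K*T*exp(-rT)*N(-d2) = -9.2100 * 0.2500 * 0.9851119396 * 0.1221267656 = -0.277010


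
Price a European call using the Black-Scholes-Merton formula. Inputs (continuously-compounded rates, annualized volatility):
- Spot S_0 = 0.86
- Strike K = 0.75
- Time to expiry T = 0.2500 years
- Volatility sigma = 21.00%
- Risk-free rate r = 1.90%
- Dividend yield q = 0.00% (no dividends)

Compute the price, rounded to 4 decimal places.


Answer: Price = 0.1170

Derivation:
d1 = (ln(S/K) + (r - q + 0.5*sigma^2) * T) / (sigma * sqrt(T)) = 1.40115888
d2 = d1 - sigma * sqrt(T) = 1.29615888
exp(-rT) = 0.99526126; exp(-qT) = 1.00000000
C = S_0 * exp(-qT) * N(d1) - K * exp(-rT) * N(d2)
N(d1) = 0.91941672; N(d2) = 0.90253962
C = 0.8600 * 1.00000000 * 0.91941672 - 0.7500 * 0.99526126 * 0.90253962 = 0.1170


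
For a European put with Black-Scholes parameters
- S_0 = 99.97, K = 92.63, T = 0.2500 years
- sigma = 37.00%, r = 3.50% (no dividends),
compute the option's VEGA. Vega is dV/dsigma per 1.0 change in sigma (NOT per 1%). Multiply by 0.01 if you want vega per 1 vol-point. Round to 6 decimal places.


d1 = 0.5519977174; d2 = 0.3669977174
phi(d1) = 0.3425665707; exp(-qT) = 1.0000000000; exp(-rT) = 0.9912881698
Vega = S * exp(-qT) * phi(d1) * sqrt(T) = 99.9700 * 1.0000000000 * 0.3425665707 * 0.5000000000 = 17.123190

Answer: Vega = 17.123190


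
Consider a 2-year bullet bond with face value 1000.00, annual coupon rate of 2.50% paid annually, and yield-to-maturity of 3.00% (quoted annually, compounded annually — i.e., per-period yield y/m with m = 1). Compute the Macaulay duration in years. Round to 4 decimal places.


Coupon per period c = face * coupon_rate / m = 25.000000
Periods per year m = 1; per-period yield y/m = 0.030000
Number of cashflows N = 2
Cashflows (t years, CF_t, discount factor 1/(1+y/m)^(m*t), PV):
  t = 1.0000: CF_t = 25.000000, DF = 0.970874, PV = 24.271845
  t = 2.0000: CF_t = 1025.000000, DF = 0.942596, PV = 966.160807
Price P = sum_t PV_t = 990.432652
Macaulay numerator sum_t t * PV_t:
  t * PV_t at t = 1.0000: 24.271845
  t * PV_t at t = 2.0000: 1932.321614
Macaulay duration D = (sum_t t * PV_t) / P = 1956.593458 / 990.432652 = 1.975494

Answer: Macaulay duration = 1.9755 years


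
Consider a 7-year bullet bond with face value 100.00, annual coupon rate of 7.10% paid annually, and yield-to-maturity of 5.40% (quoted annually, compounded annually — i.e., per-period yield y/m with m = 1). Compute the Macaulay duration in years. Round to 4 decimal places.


Answer: Macaulay duration = 5.8151 years

Derivation:
Coupon per period c = face * coupon_rate / m = 7.100000
Periods per year m = 1; per-period yield y/m = 0.054000
Number of cashflows N = 7
Cashflows (t years, CF_t, discount factor 1/(1+y/m)^(m*t), PV):
  t = 1.0000: CF_t = 7.100000, DF = 0.948767, PV = 6.736243
  t = 2.0000: CF_t = 7.100000, DF = 0.900158, PV = 6.391122
  t = 3.0000: CF_t = 7.100000, DF = 0.854040, PV = 6.063683
  t = 4.0000: CF_t = 7.100000, DF = 0.810285, PV = 5.753020
  t = 5.0000: CF_t = 7.100000, DF = 0.768771, PV = 5.458274
  t = 6.0000: CF_t = 7.100000, DF = 0.729384, PV = 5.178628
  t = 7.0000: CF_t = 107.100000, DF = 0.692015, PV = 74.114843
Price P = sum_t PV_t = 109.695813
Macaulay numerator sum_t t * PV_t:
  t * PV_t at t = 1.0000: 6.736243
  t * PV_t at t = 2.0000: 12.782245
  t * PV_t at t = 3.0000: 18.191050
  t * PV_t at t = 4.0000: 23.012081
  t * PV_t at t = 5.0000: 27.291368
  t * PV_t at t = 6.0000: 31.071766
  t * PV_t at t = 7.0000: 518.803903
Macaulay duration D = (sum_t t * PV_t) / P = 637.888655 / 109.695813 = 5.815068


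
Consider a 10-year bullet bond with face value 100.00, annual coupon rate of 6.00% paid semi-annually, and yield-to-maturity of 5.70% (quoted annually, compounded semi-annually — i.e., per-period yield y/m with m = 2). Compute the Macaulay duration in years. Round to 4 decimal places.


Coupon per period c = face * coupon_rate / m = 3.000000
Periods per year m = 2; per-period yield y/m = 0.028500
Number of cashflows N = 20
Cashflows (t years, CF_t, discount factor 1/(1+y/m)^(m*t), PV):
  t = 0.5000: CF_t = 3.000000, DF = 0.972290, PV = 2.916869
  t = 1.0000: CF_t = 3.000000, DF = 0.945347, PV = 2.836042
  t = 1.5000: CF_t = 3.000000, DF = 0.919152, PV = 2.757455
  t = 2.0000: CF_t = 3.000000, DF = 0.893682, PV = 2.681045
  t = 2.5000: CF_t = 3.000000, DF = 0.868917, PV = 2.606752
  t = 3.0000: CF_t = 3.000000, DF = 0.844840, PV = 2.534519
  t = 3.5000: CF_t = 3.000000, DF = 0.821429, PV = 2.464286
  t = 4.0000: CF_t = 3.000000, DF = 0.798667, PV = 2.396000
  t = 4.5000: CF_t = 3.000000, DF = 0.776536, PV = 2.329607
  t = 5.0000: CF_t = 3.000000, DF = 0.755018, PV = 2.265053
  t = 5.5000: CF_t = 3.000000, DF = 0.734096, PV = 2.202287
  t = 6.0000: CF_t = 3.000000, DF = 0.713754, PV = 2.141261
  t = 6.5000: CF_t = 3.000000, DF = 0.693976, PV = 2.081927
  t = 7.0000: CF_t = 3.000000, DF = 0.674745, PV = 2.024236
  t = 7.5000: CF_t = 3.000000, DF = 0.656048, PV = 1.968144
  t = 8.0000: CF_t = 3.000000, DF = 0.637869, PV = 1.913606
  t = 8.5000: CF_t = 3.000000, DF = 0.620193, PV = 1.860579
  t = 9.0000: CF_t = 3.000000, DF = 0.603007, PV = 1.809022
  t = 9.5000: CF_t = 3.000000, DF = 0.586298, PV = 1.758894
  t = 10.0000: CF_t = 103.000000, DF = 0.570051, PV = 58.715303
Price P = sum_t PV_t = 102.262887
Macaulay numerator sum_t t * PV_t:
  t * PV_t at t = 0.5000: 1.458435
  t * PV_t at t = 1.0000: 2.836042
  t * PV_t at t = 1.5000: 4.136182
  t * PV_t at t = 2.0000: 5.362090
  t * PV_t at t = 2.5000: 6.516881
  t * PV_t at t = 3.0000: 7.603556
  t * PV_t at t = 3.5000: 8.625002
  t * PV_t at t = 4.0000: 9.584002
  t * PV_t at t = 4.5000: 10.483230
  t * PV_t at t = 5.0000: 11.325263
  t * PV_t at t = 5.5000: 12.112581
  t * PV_t at t = 6.0000: 12.847569
  t * PV_t at t = 6.5000: 13.532523
  t * PV_t at t = 7.0000: 14.169651
  t * PV_t at t = 7.5000: 14.761078
  t * PV_t at t = 8.0000: 15.308848
  t * PV_t at t = 8.5000: 15.814925
  t * PV_t at t = 9.0000: 16.281201
  t * PV_t at t = 9.5000: 16.709492
  t * PV_t at t = 10.0000: 587.153027
Macaulay duration D = (sum_t t * PV_t) / P = 786.621575 / 102.262887 = 7.692151

Answer: Macaulay duration = 7.6922 years


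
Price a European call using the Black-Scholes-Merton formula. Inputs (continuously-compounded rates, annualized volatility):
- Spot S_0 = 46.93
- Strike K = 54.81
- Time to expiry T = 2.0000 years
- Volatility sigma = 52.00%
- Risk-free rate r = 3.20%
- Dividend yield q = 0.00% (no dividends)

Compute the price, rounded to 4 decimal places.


d1 = (ln(S/K) + (r - q + 0.5*sigma^2) * T) / (sigma * sqrt(T)) = 0.24365876
d2 = d1 - sigma * sqrt(T) = -0.49173229
exp(-rT) = 0.93800500; exp(-qT) = 1.00000000
C = S_0 * exp(-qT) * N(d1) - K * exp(-rT) * N(d2)
N(d1) = 0.59625244; N(d2) = 0.31145430
C = 46.9300 * 1.00000000 * 0.59625244 - 54.8100 * 0.93800500 * 0.31145430 = 11.9696

Answer: Price = 11.9696


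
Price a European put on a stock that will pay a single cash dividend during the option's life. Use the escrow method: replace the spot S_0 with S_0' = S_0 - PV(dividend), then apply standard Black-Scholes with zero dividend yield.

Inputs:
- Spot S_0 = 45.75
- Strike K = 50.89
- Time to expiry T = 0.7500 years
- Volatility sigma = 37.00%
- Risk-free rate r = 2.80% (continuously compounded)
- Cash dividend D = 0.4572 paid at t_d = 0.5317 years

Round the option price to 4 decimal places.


Answer: Price = 8.5847

Derivation:
PV(D) = D * exp(-r * t_d) = 0.4572 * 0.98522267 = 0.45044381
S_0' = S_0 - PV(D) = 45.7500 - 0.45044381 = 45.29955619
d1 = (ln(S_0'/K) + (r + sigma^2/2)*T) / (sigma*sqrt(T)) = -0.13741469
d2 = d1 - sigma*sqrt(T) = -0.45784409
exp(-rT) = 0.97921896
N(-d1) = 0.55464849; N(-d2) = 0.67646777
P = K * exp(-rT) * N(-d2) - S_0' * N(-d1) = 50.8900 * 0.97921896 * 0.67646777 - 45.29955619 * 0.55464849 = 8.5847


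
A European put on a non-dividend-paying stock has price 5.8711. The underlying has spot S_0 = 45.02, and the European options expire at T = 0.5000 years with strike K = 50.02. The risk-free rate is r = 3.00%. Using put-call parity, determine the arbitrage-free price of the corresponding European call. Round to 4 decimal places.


Put-call parity: C - P = S_0 * exp(-qT) - K * exp(-rT).
S_0 * exp(-qT) = 45.0200 * 1.00000000 = 45.02000000
K * exp(-rT) = 50.0200 * 0.98511194 = 49.27529922
C = P + S*exp(-qT) - K*exp(-rT)
C = 5.8711 + 45.02000000 - 49.27529922 = 1.6158

Answer: Call price = 1.6158


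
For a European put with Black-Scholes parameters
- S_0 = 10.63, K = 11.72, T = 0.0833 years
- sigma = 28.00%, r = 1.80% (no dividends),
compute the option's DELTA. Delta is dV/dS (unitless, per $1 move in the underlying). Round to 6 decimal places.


Answer: Delta = -0.874717

Derivation:
d1 = -1.1489733194; d2 = -1.2297861897
phi(d1) = 0.2061794490; exp(-qT) = 1.0000000000; exp(-rT) = 0.9985017235
N(-d1) = 0.8747165088
Delta = -exp(-qT) * N(-d1) = -1.0000000000 * 0.8747165088 = -0.874717


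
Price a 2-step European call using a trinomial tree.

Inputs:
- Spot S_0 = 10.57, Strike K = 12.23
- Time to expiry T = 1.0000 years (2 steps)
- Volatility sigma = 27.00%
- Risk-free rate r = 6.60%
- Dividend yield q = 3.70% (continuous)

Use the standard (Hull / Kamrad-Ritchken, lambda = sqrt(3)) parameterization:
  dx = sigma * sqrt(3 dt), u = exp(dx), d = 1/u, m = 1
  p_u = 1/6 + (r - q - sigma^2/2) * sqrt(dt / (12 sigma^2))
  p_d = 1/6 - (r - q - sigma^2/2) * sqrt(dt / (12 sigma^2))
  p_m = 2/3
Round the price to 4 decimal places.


Answer: Price = V(0,0) = 0.6992

Derivation:
dt = T/N = 0.500000; dx = sigma*sqrt(3*dt) = 0.330681
u = exp(dx) = 1.391916; d = 1/u = 0.718434
p_u = 0.161034, p_m = 0.666667, p_d = 0.172299
Discount per step: exp(-r*dt) = 0.967539
Stock lattice S(k, j) with j the centered position index:
  k=0: S(0,+0) = 10.5700
  k=1: S(1,-1) = 7.5938; S(1,+0) = 10.5700; S(1,+1) = 14.7126
  k=2: S(2,-2) = 5.4557; S(2,-1) = 7.5938; S(2,+0) = 10.5700; S(2,+1) = 14.7126; S(2,+2) = 20.4786
Terminal payoffs V(N, j) = max(S_T - K, 0):
  V(2,-2) = 0.000000; V(2,-1) = 0.000000; V(2,+0) = 0.000000; V(2,+1) = 2.482551; V(2,+2) = 8.248633
Backward induction: V(k, j) = exp(-r*dt) * [p_u * V(k+1, j+1) + p_m * V(k+1, j) + p_d * V(k+1, j-1)]
  V(1,-1) = exp(-r*dt) * [p_u*0.000000 + p_m*0.000000 + p_d*0.000000] = 0.000000
  V(1,+0) = exp(-r*dt) * [p_u*2.482551 + p_m*0.000000 + p_d*0.000000] = 0.386799
  V(1,+1) = exp(-r*dt) * [p_u*8.248633 + p_m*2.482551 + p_d*0.000000] = 2.886503
  V(0,+0) = exp(-r*dt) * [p_u*2.886503 + p_m*0.386799 + p_d*0.000000] = 0.699232


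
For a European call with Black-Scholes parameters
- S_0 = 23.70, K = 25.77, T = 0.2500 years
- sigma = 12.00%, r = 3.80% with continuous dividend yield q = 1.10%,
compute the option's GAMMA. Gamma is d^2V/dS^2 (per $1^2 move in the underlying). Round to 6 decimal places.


d1 = -1.2530996087; d2 = -1.3130996087
phi(d1) = 0.1819419047; exp(-qT) = 0.9972537778; exp(-rT) = 0.9905449824
Gamma = exp(-qT) * phi(d1) / (S * sigma * sqrt(T)) = 0.9972537778 * 0.1819419047 / (23.7000 * 0.1200 * 0.5000000000) = 0.127597

Answer: Gamma = 0.127597


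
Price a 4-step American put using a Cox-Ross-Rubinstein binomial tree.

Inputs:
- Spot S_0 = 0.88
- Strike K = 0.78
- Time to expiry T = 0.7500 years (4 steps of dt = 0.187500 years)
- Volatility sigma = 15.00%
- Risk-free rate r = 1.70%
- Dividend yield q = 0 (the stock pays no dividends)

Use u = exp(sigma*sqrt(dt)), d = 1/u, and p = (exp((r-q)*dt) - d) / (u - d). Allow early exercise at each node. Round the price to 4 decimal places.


dt = T/N = 0.187500
u = exp(sigma*sqrt(dt)) = 1.067108; d = 1/u = 0.937113
p = (exp((r-q)*dt) - d) / (u - d) = 0.508327
Discount per step: exp(-r*dt) = 0.996818
Stock lattice S(k, i) with i counting down-moves:
  k=0: S(0,0) = 0.8800
  k=1: S(1,0) = 0.9391; S(1,1) = 0.8247
  k=2: S(2,0) = 1.0021; S(2,1) = 0.8800; S(2,2) = 0.7728
  k=3: S(3,0) = 1.0693; S(3,1) = 0.9391; S(3,2) = 0.8247; S(3,3) = 0.7242
  k=4: S(4,0) = 1.1411; S(4,1) = 1.0021; S(4,2) = 0.8800; S(4,3) = 0.7728; S(4,4) = 0.6787
Terminal payoffs V(N, i) = max(K - S_T, 0):
  V(4,0) = 0.000000; V(4,1) = 0.000000; V(4,2) = 0.000000; V(4,3) = 0.007202; V(4,4) = 0.101344
Backward induction: V(k, i) = exp(-r*dt) * [p * V(k+1, i) + (1-p) * V(k+1, i+1)]; then take max(V_cont, immediate exercise) for American.
  V(3,0) = exp(-r*dt) * [p*0.000000 + (1-p)*0.000000] = 0.000000; exercise = 0.000000; V(3,0) = max -> 0.000000
  V(3,1) = exp(-r*dt) * [p*0.000000 + (1-p)*0.000000] = 0.000000; exercise = 0.000000; V(3,1) = max -> 0.000000
  V(3,2) = exp(-r*dt) * [p*0.000000 + (1-p)*0.007202] = 0.003530; exercise = 0.000000; V(3,2) = max -> 0.003530
  V(3,3) = exp(-r*dt) * [p*0.007202 + (1-p)*0.101344] = 0.053319; exercise = 0.055801; V(3,3) = max -> 0.055801
  V(2,0) = exp(-r*dt) * [p*0.000000 + (1-p)*0.000000] = 0.000000; exercise = 0.000000; V(2,0) = max -> 0.000000
  V(2,1) = exp(-r*dt) * [p*0.000000 + (1-p)*0.003530] = 0.001730; exercise = 0.000000; V(2,1) = max -> 0.001730
  V(2,2) = exp(-r*dt) * [p*0.003530 + (1-p)*0.055801] = 0.029137; exercise = 0.007202; V(2,2) = max -> 0.029137
  V(1,0) = exp(-r*dt) * [p*0.000000 + (1-p)*0.001730] = 0.000848; exercise = 0.000000; V(1,0) = max -> 0.000848
  V(1,1) = exp(-r*dt) * [p*0.001730 + (1-p)*0.029137] = 0.015157; exercise = 0.000000; V(1,1) = max -> 0.015157
  V(0,0) = exp(-r*dt) * [p*0.000848 + (1-p)*0.015157] = 0.007858; exercise = 0.000000; V(0,0) = max -> 0.007858

Answer: Price = V(0,0) = 0.0079


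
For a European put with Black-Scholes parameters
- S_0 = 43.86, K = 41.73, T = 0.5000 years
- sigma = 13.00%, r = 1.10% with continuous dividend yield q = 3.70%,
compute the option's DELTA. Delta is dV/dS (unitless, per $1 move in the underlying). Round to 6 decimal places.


Answer: Delta = -0.321754

Derivation:
d1 = 0.4461022282; d2 = 0.3541783466
phi(d1) = 0.3611571372; exp(-qT) = 0.9816700746; exp(-rT) = 0.9945150973
N(-d1) = 0.3277617017
Delta = -exp(-qT) * N(-d1) = -0.9816700746 * 0.3277617017 = -0.321754


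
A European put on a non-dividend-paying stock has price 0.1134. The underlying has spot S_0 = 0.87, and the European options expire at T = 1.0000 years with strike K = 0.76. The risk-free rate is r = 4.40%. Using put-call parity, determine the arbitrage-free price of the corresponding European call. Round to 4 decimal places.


Put-call parity: C - P = S_0 * exp(-qT) - K * exp(-rT).
S_0 * exp(-qT) = 0.8700 * 1.00000000 = 0.87000000
K * exp(-rT) = 0.7600 * 0.95695396 = 0.72728501
C = P + S*exp(-qT) - K*exp(-rT)
C = 0.1134 + 0.87000000 - 0.72728501 = 0.2561

Answer: Call price = 0.2561


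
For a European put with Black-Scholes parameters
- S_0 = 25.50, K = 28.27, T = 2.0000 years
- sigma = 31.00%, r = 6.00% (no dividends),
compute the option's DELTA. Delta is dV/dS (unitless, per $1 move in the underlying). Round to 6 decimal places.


Answer: Delta = -0.398319

Derivation:
d1 = 0.2577000037; d2 = -0.1807062007
phi(d1) = 0.3859130557; exp(-qT) = 1.0000000000; exp(-rT) = 0.8869204367
N(-d1) = 0.3983192216
Delta = -exp(-qT) * N(-d1) = -1.0000000000 * 0.3983192216 = -0.398319


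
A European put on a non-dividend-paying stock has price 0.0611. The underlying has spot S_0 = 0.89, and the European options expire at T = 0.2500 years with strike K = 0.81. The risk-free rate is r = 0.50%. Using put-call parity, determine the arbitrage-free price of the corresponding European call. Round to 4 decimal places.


Answer: Call price = 0.1421

Derivation:
Put-call parity: C - P = S_0 * exp(-qT) - K * exp(-rT).
S_0 * exp(-qT) = 0.8900 * 1.00000000 = 0.89000000
K * exp(-rT) = 0.8100 * 0.99875078 = 0.80898813
C = P + S*exp(-qT) - K*exp(-rT)
C = 0.0611 + 0.89000000 - 0.80898813 = 0.1421


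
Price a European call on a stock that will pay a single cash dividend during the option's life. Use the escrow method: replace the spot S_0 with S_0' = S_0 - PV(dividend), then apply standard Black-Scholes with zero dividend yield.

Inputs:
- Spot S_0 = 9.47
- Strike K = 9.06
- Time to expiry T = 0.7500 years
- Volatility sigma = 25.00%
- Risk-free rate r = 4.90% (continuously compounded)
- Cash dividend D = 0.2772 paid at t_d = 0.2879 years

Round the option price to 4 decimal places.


PV(D) = D * exp(-r * t_d) = 0.2772 * 0.98599194 = 0.27331697
S_0' = S_0 - PV(D) = 9.4700 - 0.27331697 = 9.19668303
d1 = (ln(S_0'/K) + (r + sigma^2/2)*T) / (sigma*sqrt(T)) = 0.34715499
d2 = d1 - sigma*sqrt(T) = 0.13064864
exp(-rT) = 0.96391708
N(d1) = 0.63576256; N(d2) = 0.55197337
C = S_0' * N(d1) - K * exp(-rT) * N(d2) = 9.19668303 * 0.63576256 - 9.0600 * 0.96391708 * 0.55197337 = 1.0265

Answer: Price = 1.0265


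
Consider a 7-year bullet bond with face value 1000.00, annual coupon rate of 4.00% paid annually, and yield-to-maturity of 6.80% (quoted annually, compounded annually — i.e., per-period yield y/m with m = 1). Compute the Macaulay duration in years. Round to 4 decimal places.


Coupon per period c = face * coupon_rate / m = 40.000000
Periods per year m = 1; per-period yield y/m = 0.068000
Number of cashflows N = 7
Cashflows (t years, CF_t, discount factor 1/(1+y/m)^(m*t), PV):
  t = 1.0000: CF_t = 40.000000, DF = 0.936330, PV = 37.453184
  t = 2.0000: CF_t = 40.000000, DF = 0.876713, PV = 35.068524
  t = 3.0000: CF_t = 40.000000, DF = 0.820892, PV = 32.835697
  t = 4.0000: CF_t = 40.000000, DF = 0.768626, PV = 30.745034
  t = 5.0000: CF_t = 40.000000, DF = 0.719687, PV = 28.787485
  t = 6.0000: CF_t = 40.000000, DF = 0.673864, PV = 26.954574
  t = 7.0000: CF_t = 1040.000000, DF = 0.630959, PV = 656.197498
Price P = sum_t PV_t = 848.041996
Macaulay numerator sum_t t * PV_t:
  t * PV_t at t = 1.0000: 37.453184
  t * PV_t at t = 2.0000: 70.137048
  t * PV_t at t = 3.0000: 98.507090
  t * PV_t at t = 4.0000: 122.980137
  t * PV_t at t = 5.0000: 143.937426
  t * PV_t at t = 6.0000: 161.727445
  t * PV_t at t = 7.0000: 4593.382489
Macaulay duration D = (sum_t t * PV_t) / P = 5228.124818 / 848.041996 = 6.164936

Answer: Macaulay duration = 6.1649 years


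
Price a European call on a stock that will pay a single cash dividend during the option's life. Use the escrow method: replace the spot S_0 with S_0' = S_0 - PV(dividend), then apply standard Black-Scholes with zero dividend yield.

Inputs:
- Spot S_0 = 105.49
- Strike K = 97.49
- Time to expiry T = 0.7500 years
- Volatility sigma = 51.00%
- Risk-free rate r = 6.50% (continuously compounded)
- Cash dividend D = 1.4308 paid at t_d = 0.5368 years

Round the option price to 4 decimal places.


PV(D) = D * exp(-r * t_d) = 1.4308 * 0.96570971 = 1.38173745
S_0' = S_0 - PV(D) = 105.4900 - 1.38173745 = 104.10826255
d1 = (ln(S_0'/K) + (r + sigma^2/2)*T) / (sigma*sqrt(T)) = 0.47992306
d2 = d1 - sigma*sqrt(T) = 0.03825010
exp(-rT) = 0.95241920
N(d1) = 0.68435895; N(d2) = 0.51525586
C = S_0' * N(d1) - K * exp(-rT) * N(d2) = 104.10826255 * 0.68435895 - 97.4900 * 0.95241920 * 0.51525586 = 23.4052

Answer: Price = 23.4052


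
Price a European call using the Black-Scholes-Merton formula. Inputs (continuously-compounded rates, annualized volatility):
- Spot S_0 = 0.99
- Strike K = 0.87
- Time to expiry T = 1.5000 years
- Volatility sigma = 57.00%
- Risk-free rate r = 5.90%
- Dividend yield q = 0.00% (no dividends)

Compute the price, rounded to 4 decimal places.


Answer: Price = 0.3519

Derivation:
d1 = (ln(S/K) + (r - q + 0.5*sigma^2) * T) / (sigma * sqrt(T)) = 0.66091349
d2 = d1 - sigma * sqrt(T) = -0.03719109
exp(-rT) = 0.91530311; exp(-qT) = 1.00000000
C = S_0 * exp(-qT) * N(d1) - K * exp(-rT) * N(d2)
N(d1) = 0.74566610; N(d2) = 0.48516632
C = 0.9900 * 1.00000000 * 0.74566610 - 0.8700 * 0.91530311 * 0.48516632 = 0.3519


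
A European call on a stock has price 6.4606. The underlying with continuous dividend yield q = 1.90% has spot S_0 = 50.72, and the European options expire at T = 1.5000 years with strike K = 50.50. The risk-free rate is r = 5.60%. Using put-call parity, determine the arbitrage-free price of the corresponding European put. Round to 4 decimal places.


Put-call parity: C - P = S_0 * exp(-qT) - K * exp(-rT).
S_0 * exp(-qT) = 50.7200 * 0.97190229 = 49.29488436
K * exp(-rT) = 50.5000 * 0.91943126 = 46.43127843
P = C - S*exp(-qT) + K*exp(-rT)
P = 6.4606 - 49.29488436 + 46.43127843 = 3.5970

Answer: Put price = 3.5970


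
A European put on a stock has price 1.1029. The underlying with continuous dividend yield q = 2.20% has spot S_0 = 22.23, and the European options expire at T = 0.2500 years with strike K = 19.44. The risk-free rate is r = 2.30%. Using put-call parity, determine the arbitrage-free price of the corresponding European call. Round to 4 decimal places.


Answer: Call price = 3.8824

Derivation:
Put-call parity: C - P = S_0 * exp(-qT) - K * exp(-rT).
S_0 * exp(-qT) = 22.2300 * 0.99451510 = 22.10807061
K * exp(-rT) = 19.4400 * 0.99426650 = 19.32854075
C = P + S*exp(-qT) - K*exp(-rT)
C = 1.1029 + 22.10807061 - 19.32854075 = 3.8824


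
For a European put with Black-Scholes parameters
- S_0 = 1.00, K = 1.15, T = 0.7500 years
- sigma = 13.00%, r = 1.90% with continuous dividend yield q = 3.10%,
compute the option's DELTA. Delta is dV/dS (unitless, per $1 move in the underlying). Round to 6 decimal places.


d1 = -1.2650583099; d2 = -1.3776416124
phi(d1) = 0.1792229358; exp(-qT) = 0.9770181987; exp(-rT) = 0.9858510507
N(-d1) = 0.8970747869
Delta = -exp(-qT) * N(-d1) = -0.9770181987 * 0.8970747869 = -0.876458

Answer: Delta = -0.876458


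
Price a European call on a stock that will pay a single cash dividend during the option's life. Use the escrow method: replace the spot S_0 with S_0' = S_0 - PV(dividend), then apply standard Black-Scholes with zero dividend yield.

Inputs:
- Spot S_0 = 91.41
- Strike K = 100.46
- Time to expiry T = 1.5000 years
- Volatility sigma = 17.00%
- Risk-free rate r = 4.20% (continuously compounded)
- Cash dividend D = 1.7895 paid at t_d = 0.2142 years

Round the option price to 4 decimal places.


PV(D) = D * exp(-r * t_d) = 1.7895 * 0.99104395 = 1.77347314
S_0' = S_0 - PV(D) = 91.4100 - 1.77347314 = 89.63652686
d1 = (ln(S_0'/K) + (r + sigma^2/2)*T) / (sigma*sqrt(T)) = -0.14082998
d2 = d1 - sigma*sqrt(T) = -0.34903661
exp(-rT) = 0.93894347
N(d1) = 0.44400213; N(d2) = 0.36353091
C = S_0' * N(d1) - K * exp(-rT) * N(d2) = 89.63652686 * 0.44400213 - 100.4600 * 0.93894347 * 0.36353091 = 5.5083

Answer: Price = 5.5083


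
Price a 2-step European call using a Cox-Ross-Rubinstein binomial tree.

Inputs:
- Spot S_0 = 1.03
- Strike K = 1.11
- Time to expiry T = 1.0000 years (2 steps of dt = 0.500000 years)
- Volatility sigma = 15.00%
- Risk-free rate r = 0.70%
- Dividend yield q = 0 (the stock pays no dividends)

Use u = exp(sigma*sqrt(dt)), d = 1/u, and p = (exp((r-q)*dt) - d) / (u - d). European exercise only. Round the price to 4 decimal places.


dt = T/N = 0.500000
u = exp(sigma*sqrt(dt)) = 1.111895; d = 1/u = 0.899365
p = (exp((r-q)*dt) - d) / (u - d) = 0.490005
Discount per step: exp(-r*dt) = 0.996506
Stock lattice S(k, i) with i counting down-moves:
  k=0: S(0,0) = 1.0300
  k=1: S(1,0) = 1.1453; S(1,1) = 0.9263
  k=2: S(2,0) = 1.2734; S(2,1) = 1.0300; S(2,2) = 0.8331
Terminal payoffs V(N, i) = max(S_T - K, 0):
  V(2,0) = 0.163400; V(2,1) = 0.000000; V(2,2) = 0.000000
Backward induction: V(k, i) = exp(-r*dt) * [p * V(k+1, i) + (1-p) * V(k+1, i+1)].
  V(1,0) = exp(-r*dt) * [p*0.163400 + (1-p)*0.000000] = 0.079787
  V(1,1) = exp(-r*dt) * [p*0.000000 + (1-p)*0.000000] = 0.000000
  V(0,0) = exp(-r*dt) * [p*0.079787 + (1-p)*0.000000] = 0.038960

Answer: Price = V(0,0) = 0.0390


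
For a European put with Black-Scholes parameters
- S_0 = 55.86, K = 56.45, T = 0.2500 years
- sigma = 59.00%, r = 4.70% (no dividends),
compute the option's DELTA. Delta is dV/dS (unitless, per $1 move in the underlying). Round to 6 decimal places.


d1 = 0.1517144743; d2 = -0.1432855257
phi(d1) = 0.3943773156; exp(-qT) = 1.0000000000; exp(-rT) = 0.9883187617
N(-d1) = 0.4397060702
Delta = -exp(-qT) * N(-d1) = -1.0000000000 * 0.4397060702 = -0.439706

Answer: Delta = -0.439706


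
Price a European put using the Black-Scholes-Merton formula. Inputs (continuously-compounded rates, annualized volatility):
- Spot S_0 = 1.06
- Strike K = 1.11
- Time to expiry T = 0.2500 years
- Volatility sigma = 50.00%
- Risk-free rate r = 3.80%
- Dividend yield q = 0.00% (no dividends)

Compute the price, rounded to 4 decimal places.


d1 = (ln(S/K) + (r - q + 0.5*sigma^2) * T) / (sigma * sqrt(T)) = -0.02136443
d2 = d1 - sigma * sqrt(T) = -0.27136443
exp(-rT) = 0.99054498; exp(-qT) = 1.00000000
P = K * exp(-rT) * N(-d2) - S_0 * exp(-qT) * N(-d1)
N(-d1) = 0.50852253; N(-d2) = 0.60694462
P = 1.1100 * 0.99054498 * 0.60694462 - 1.0600 * 1.00000000 * 0.50852253 = 0.1283

Answer: Price = 0.1283


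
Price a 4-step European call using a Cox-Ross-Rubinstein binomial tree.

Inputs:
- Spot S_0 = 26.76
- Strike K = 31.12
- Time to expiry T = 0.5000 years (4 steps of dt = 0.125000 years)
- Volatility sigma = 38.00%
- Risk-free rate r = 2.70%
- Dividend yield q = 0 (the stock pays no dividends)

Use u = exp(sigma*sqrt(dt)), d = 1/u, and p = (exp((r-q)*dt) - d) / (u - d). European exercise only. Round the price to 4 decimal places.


dt = T/N = 0.125000
u = exp(sigma*sqrt(dt)) = 1.143793; d = 1/u = 0.874284
p = (exp((r-q)*dt) - d) / (u - d) = 0.479007
Discount per step: exp(-r*dt) = 0.996631
Stock lattice S(k, i) with i counting down-moves:
  k=0: S(0,0) = 26.7600
  k=1: S(1,0) = 30.6079; S(1,1) = 23.3958
  k=2: S(2,0) = 35.0091; S(2,1) = 26.7600; S(2,2) = 20.4546
  k=3: S(3,0) = 40.0432; S(3,1) = 30.6079; S(3,2) = 23.3958; S(3,3) = 17.8831
  k=4: S(4,0) = 45.8012; S(4,1) = 35.0091; S(4,2) = 26.7600; S(4,3) = 20.4546; S(4,4) = 15.6349
Terminal payoffs V(N, i) = max(S_T - K, 0):
  V(4,0) = 14.681159; V(4,1) = 3.889127; V(4,2) = 0.000000; V(4,3) = 0.000000; V(4,4) = 0.000000
Backward induction: V(k, i) = exp(-r*dt) * [p * V(k+1, i) + (1-p) * V(k+1, i+1)].
  V(3,0) = exp(-r*dt) * [p*14.681159 + (1-p)*3.889127] = 9.028062
  V(3,1) = exp(-r*dt) * [p*3.889127 + (1-p)*0.000000] = 1.856642
  V(3,2) = exp(-r*dt) * [p*0.000000 + (1-p)*0.000000] = 0.000000
  V(3,3) = exp(-r*dt) * [p*0.000000 + (1-p)*0.000000] = 0.000000
  V(2,0) = exp(-r*dt) * [p*9.028062 + (1-p)*1.856642] = 5.273971
  V(2,1) = exp(-r*dt) * [p*1.856642 + (1-p)*0.000000] = 0.886347
  V(2,2) = exp(-r*dt) * [p*0.000000 + (1-p)*0.000000] = 0.000000
  V(1,0) = exp(-r*dt) * [p*5.273971 + (1-p)*0.886347] = 2.977981
  V(1,1) = exp(-r*dt) * [p*0.886347 + (1-p)*0.000000] = 0.423136
  V(0,0) = exp(-r*dt) * [p*2.977981 + (1-p)*0.423136] = 1.641375

Answer: Price = V(0,0) = 1.6414


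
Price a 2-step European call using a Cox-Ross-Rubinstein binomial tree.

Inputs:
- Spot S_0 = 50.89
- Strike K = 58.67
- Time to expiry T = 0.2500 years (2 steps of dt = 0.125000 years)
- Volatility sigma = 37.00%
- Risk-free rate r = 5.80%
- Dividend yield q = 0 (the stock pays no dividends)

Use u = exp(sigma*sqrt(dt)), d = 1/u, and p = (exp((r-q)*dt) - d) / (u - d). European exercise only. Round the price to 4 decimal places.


dt = T/N = 0.125000
u = exp(sigma*sqrt(dt)) = 1.139757; d = 1/u = 0.877380
p = (exp((r-q)*dt) - d) / (u - d) = 0.495075
Discount per step: exp(-r*dt) = 0.992776
Stock lattice S(k, i) with i counting down-moves:
  k=0: S(0,0) = 50.8900
  k=1: S(1,0) = 58.0022; S(1,1) = 44.6499
  k=2: S(2,0) = 66.1084; S(2,1) = 50.8900; S(2,2) = 39.1749
Terminal payoffs V(N, i) = max(S_T - K, 0):
  V(2,0) = 7.438409; V(2,1) = 0.000000; V(2,2) = 0.000000
Backward induction: V(k, i) = exp(-r*dt) * [p * V(k+1, i) + (1-p) * V(k+1, i+1)].
  V(1,0) = exp(-r*dt) * [p*7.438409 + (1-p)*0.000000] = 3.655971
  V(1,1) = exp(-r*dt) * [p*0.000000 + (1-p)*0.000000] = 0.000000
  V(0,0) = exp(-r*dt) * [p*3.655971 + (1-p)*0.000000] = 1.796906

Answer: Price = V(0,0) = 1.7969


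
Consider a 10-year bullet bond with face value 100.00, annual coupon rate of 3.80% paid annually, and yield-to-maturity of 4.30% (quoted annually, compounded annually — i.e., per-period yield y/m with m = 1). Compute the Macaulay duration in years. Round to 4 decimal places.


Answer: Macaulay duration = 8.4671 years

Derivation:
Coupon per period c = face * coupon_rate / m = 3.800000
Periods per year m = 1; per-period yield y/m = 0.043000
Number of cashflows N = 10
Cashflows (t years, CF_t, discount factor 1/(1+y/m)^(m*t), PV):
  t = 1.0000: CF_t = 3.800000, DF = 0.958773, PV = 3.643337
  t = 2.0000: CF_t = 3.800000, DF = 0.919245, PV = 3.493132
  t = 3.0000: CF_t = 3.800000, DF = 0.881347, PV = 3.349120
  t = 4.0000: CF_t = 3.800000, DF = 0.845012, PV = 3.211045
  t = 5.0000: CF_t = 3.800000, DF = 0.810174, PV = 3.078662
  t = 6.0000: CF_t = 3.800000, DF = 0.776773, PV = 2.951738
  t = 7.0000: CF_t = 3.800000, DF = 0.744749, PV = 2.830046
  t = 8.0000: CF_t = 3.800000, DF = 0.714045, PV = 2.713371
  t = 9.0000: CF_t = 3.800000, DF = 0.684607, PV = 2.601506
  t = 10.0000: CF_t = 103.800000, DF = 0.656382, PV = 68.132491
Price P = sum_t PV_t = 96.004446
Macaulay numerator sum_t t * PV_t:
  t * PV_t at t = 1.0000: 3.643337
  t * PV_t at t = 2.0000: 6.986264
  t * PV_t at t = 3.0000: 10.047359
  t * PV_t at t = 4.0000: 12.844179
  t * PV_t at t = 5.0000: 15.393312
  t * PV_t at t = 6.0000: 17.710426
  t * PV_t at t = 7.0000: 19.810319
  t * PV_t at t = 8.0000: 21.706966
  t * PV_t at t = 9.0000: 23.413553
  t * PV_t at t = 10.0000: 681.324913
Macaulay duration D = (sum_t t * PV_t) / P = 812.880627 / 96.004446 = 8.467114


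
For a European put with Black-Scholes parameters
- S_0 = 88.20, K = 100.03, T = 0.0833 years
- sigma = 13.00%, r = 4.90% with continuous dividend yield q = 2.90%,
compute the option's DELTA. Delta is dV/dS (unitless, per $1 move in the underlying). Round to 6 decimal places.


d1 = -3.2913761540; d2 = -3.3288964152
phi(d1) = 0.0017722293; exp(-qT) = 0.9975872155; exp(-rT) = 0.9959266188
N(-d1) = 0.9995015075
Delta = -exp(-qT) * N(-d1) = -0.9975872155 * 0.9995015075 = -0.997090

Answer: Delta = -0.997090


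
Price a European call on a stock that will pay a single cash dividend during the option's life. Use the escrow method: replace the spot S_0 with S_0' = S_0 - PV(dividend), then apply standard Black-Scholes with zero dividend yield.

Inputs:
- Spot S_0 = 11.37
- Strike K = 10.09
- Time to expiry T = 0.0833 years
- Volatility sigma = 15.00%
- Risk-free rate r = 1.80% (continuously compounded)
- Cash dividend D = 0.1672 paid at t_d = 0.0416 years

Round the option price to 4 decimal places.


Answer: Price = 1.1291

Derivation:
PV(D) = D * exp(-r * t_d) = 0.1672 * 0.99925148 = 0.16707485
S_0' = S_0 - PV(D) = 11.3700 - 0.16707485 = 11.20292515
d1 = (ln(S_0'/K) + (r + sigma^2/2)*T) / (sigma*sqrt(T)) = 2.47309209
d2 = d1 - sigma*sqrt(T) = 2.42979948
exp(-rT) = 0.99850172
N(d1) = 0.99330252; N(d2) = 0.99244641
C = S_0' * N(d1) - K * exp(-rT) * N(d2) = 11.20292515 * 0.99330252 - 10.0900 * 0.99850172 * 0.99244641 = 1.1291


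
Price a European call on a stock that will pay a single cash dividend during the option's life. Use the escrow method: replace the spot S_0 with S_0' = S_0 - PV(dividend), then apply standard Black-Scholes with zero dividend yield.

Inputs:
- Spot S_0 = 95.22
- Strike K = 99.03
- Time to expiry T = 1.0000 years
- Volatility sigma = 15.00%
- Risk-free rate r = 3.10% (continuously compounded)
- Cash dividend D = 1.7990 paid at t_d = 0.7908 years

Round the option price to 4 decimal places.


PV(D) = D * exp(-r * t_d) = 1.7990 * 0.97578325 = 1.75543406
S_0' = S_0 - PV(D) = 95.2200 - 1.75543406 = 93.46456594
d1 = (ln(S_0'/K) + (r + sigma^2/2)*T) / (sigma*sqrt(T)) = -0.10393629
d2 = d1 - sigma*sqrt(T) = -0.25393629
exp(-rT) = 0.96947557
N(d1) = 0.45860995; N(d2) = 0.39977239
C = S_0' * N(d1) - K * exp(-rT) * N(d2) = 93.46456594 * 0.45860995 - 99.0300 * 0.96947557 * 0.39977239 = 4.4828

Answer: Price = 4.4828
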